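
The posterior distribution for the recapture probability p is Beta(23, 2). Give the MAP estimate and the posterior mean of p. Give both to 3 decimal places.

MAP: 0.957. Posterior mean: 0.920.

Mode = (23−1)/(23+2−2) = 22/23 = 0.957.
Mean = 23/(23+2) = 23/25 = 0.920.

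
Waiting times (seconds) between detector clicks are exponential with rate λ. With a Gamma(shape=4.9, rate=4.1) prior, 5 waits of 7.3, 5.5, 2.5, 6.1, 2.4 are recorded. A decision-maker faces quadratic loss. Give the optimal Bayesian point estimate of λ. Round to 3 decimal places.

0.355

Σ times = 23.8. Posterior: Gamma(shape = 4.9+5 = 9.9, rate = 4.1+23.8 = 27.9).
Mode = (α−1)/β = 8.9/27.9 = 0.319.
Mean = α/β = 9.9/27.9 = 0.355.
Quadratic loss ⇒ the optimal estimator is the posterior mean.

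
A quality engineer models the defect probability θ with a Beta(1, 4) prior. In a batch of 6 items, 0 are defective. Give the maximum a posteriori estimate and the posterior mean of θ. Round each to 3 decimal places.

Posterior: Beta(1+0, 4+6) = Beta(1, 10).
Since α = 1 ≤ 1 and β > 1, the Beta density is monotone decreasing on [0,1]; the mode is at 0.
Mean = 1/(1+10) = 0.091.
The posterior is right-skewed, so the mean exceeds the mode.

MAP: 0.000. Posterior mean: 0.091.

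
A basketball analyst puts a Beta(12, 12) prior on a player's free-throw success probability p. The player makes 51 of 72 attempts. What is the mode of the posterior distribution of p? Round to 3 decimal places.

0.660

Posterior: Beta(12+51, 12+21) = Beta(63, 33).
Mode = (63−1)/(63+33−2) = 62/94 = 0.660.
Mean = 63/(63+33) = 63/96 = 0.656.
This is the posterior mode — the MAP estimate.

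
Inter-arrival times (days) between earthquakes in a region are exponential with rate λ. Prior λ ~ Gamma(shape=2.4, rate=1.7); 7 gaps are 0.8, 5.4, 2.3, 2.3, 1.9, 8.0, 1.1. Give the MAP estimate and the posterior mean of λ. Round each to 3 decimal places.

Σ times = 21.8. Posterior: Gamma(shape = 2.4+7 = 9.4, rate = 1.7+21.8 = 23.5).
Mode = (α−1)/β = 8.4/23.5 = 0.357.
Mean = α/β = 9.4/23.5 = 0.400.

MAP estimate = 0.357, posterior mean = 0.400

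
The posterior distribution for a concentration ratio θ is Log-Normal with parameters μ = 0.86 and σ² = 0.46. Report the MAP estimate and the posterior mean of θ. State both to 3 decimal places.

Mode = exp(μ − σ²) = exp(0.40) = 1.492.
Mean = exp(μ + σ²/2) = exp(1.090) = 2.974.

θ_MAP = 1.492, E[θ|data] = 2.974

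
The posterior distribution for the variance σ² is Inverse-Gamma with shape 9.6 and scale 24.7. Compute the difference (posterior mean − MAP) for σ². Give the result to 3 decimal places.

Mode = β/(α+1) = 24.7/10.6 = 2.330.
Mean = β/(α−1) = 24.7/8.6 = 2.872.
Difference = 2.872 − 2.330 = 0.542.

0.542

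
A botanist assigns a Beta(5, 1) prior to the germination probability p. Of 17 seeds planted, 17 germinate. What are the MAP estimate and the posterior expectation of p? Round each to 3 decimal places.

MAP: 1.000. Posterior mean: 0.957.

Posterior: Beta(5+17, 1+0) = Beta(22, 1).
Since β = 1 ≤ 1 and α > 1, the Beta density is monotone increasing on [0,1]; the mode is at 1.
Mean = 22/(22+1) = 0.957.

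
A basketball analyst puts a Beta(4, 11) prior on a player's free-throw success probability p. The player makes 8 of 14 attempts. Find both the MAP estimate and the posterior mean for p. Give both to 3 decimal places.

MAP estimate = 0.407, posterior mean = 0.414

Posterior: Beta(4+8, 11+6) = Beta(12, 17).
Mode = (12−1)/(12+17−2) = 11/27 = 0.407.
Mean = 12/(12+17) = 12/29 = 0.414.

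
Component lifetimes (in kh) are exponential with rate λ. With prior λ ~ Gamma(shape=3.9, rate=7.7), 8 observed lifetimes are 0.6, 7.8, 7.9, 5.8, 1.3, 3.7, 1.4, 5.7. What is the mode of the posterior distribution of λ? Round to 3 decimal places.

0.260

Σ times = 34.2. Posterior: Gamma(shape = 3.9+8 = 11.9, rate = 7.7+34.2 = 41.9).
Mode = (α−1)/β = 10.9/41.9 = 0.260.
Mean = α/β = 11.9/41.9 = 0.284.
This is the posterior mode — the MAP estimate.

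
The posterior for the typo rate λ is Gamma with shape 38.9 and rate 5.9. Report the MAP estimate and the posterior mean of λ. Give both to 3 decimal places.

MAP = 6.424; posterior mean = 6.593

Mode = (α−1)/β = 37.9/5.9 = 6.424.
Mean = α/β = 38.9/5.9 = 6.593.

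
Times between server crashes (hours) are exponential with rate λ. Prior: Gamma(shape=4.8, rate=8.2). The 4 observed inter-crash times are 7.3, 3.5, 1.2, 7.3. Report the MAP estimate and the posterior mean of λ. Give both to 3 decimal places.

Σ times = 19.3. Posterior: Gamma(shape = 4.8+4 = 8.8, rate = 8.2+19.3 = 27.5).
Mode = (α−1)/β = 7.8/27.5 = 0.284.
Mean = α/β = 8.8/27.5 = 0.320.

λ_MAP = 0.284, E[λ|data] = 0.320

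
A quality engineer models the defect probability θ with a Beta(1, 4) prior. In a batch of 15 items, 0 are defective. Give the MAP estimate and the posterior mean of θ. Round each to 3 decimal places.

θ_MAP = 0.000, E[θ|data] = 0.050

Posterior: Beta(1+0, 4+15) = Beta(1, 19).
Since α = 1 ≤ 1 and β > 1, the Beta density is monotone decreasing on [0,1]; the mode is at 0.
Mean = 1/(1+19) = 0.050.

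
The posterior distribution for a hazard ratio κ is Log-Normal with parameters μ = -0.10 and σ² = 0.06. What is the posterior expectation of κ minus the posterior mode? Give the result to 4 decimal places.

0.0803

Mode = exp(μ − σ²) = exp(-0.16) = 0.8521.
Mean = exp(μ + σ²/2) = exp(-0.070) = 0.9324.
Difference = 0.9324 − 0.8521 = 0.0803.
Mean > mode: the posterior has a right tail.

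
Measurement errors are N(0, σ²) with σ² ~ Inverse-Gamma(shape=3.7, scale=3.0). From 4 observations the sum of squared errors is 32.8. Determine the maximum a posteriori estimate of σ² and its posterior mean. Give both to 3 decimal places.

Posterior: Inverse-Gamma(shape = 3.7+4/2 = 5.7, scale = 3.0+32.8/2 = 19.4).
Mode = β/(α+1) = 19.4/6.7 = 2.896.
Mean = β/(α−1) = 19.4/4.7 = 4.128.

MAP = 2.896, posterior mean = 4.128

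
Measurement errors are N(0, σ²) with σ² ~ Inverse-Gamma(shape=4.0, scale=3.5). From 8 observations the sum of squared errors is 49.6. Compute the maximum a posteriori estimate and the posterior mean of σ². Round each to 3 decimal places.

σ²_MAP = 3.144, E[σ²|data] = 4.043

Posterior: Inverse-Gamma(shape = 4.0+8/2 = 8.0, scale = 3.5+49.6/2 = 28.3).
Mode = β/(α+1) = 28.3/9.0 = 3.144.
Mean = β/(α−1) = 28.3/7.0 = 4.043.
The posterior is right-skewed, so the mean exceeds the mode.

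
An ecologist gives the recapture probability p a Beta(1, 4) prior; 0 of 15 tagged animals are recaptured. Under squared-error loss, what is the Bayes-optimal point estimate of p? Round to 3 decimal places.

0.050

Posterior: Beta(1+0, 4+15) = Beta(1, 19).
Since α = 1 ≤ 1 and β > 1, the Beta density is monotone decreasing on [0,1]; the mode is at 0.
Mean = 1/(1+19) = 0.050.
Squared-error loss ⇒ the optimal estimator is the posterior mean.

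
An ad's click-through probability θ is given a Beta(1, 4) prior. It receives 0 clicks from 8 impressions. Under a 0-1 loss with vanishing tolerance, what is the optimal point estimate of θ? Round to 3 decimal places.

Posterior: Beta(1+0, 4+8) = Beta(1, 12).
Since α = 1 ≤ 1 and β > 1, the Beta density is monotone decreasing on [0,1]; the mode is at 0.
Mean = 1/(1+12) = 0.077.
This is the posterior mode — the MAP estimate.

0.000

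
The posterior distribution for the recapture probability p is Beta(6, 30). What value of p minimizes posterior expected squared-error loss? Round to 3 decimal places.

Mode = (6−1)/(6+30−2) = 5/34 = 0.147.
Mean = 6/(6+30) = 6/36 = 0.167.
Squared-error loss ⇒ the optimal estimator is the posterior mean.

0.167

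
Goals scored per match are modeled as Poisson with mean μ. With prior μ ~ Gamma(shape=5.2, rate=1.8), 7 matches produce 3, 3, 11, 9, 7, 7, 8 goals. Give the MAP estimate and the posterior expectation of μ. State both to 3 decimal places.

MAP: 5.932. Posterior mean: 6.045.

Σ counts = 48. Posterior: Gamma(shape = 5.2+48 = 53.2, rate = 1.8+7 = 8.8).
Mode = (α−1)/β = 52.2/8.8 = 5.932.
Mean = α/β = 53.2/8.8 = 6.045.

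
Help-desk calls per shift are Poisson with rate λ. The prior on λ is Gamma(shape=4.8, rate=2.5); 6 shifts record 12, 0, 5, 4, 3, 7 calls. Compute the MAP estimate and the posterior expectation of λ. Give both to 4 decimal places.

MAP = 4.0941, posterior mean = 4.2118

Σ counts = 31. Posterior: Gamma(shape = 4.8+31 = 35.8, rate = 2.5+6 = 8.5).
Mode = (α−1)/β = 34.8/8.5 = 4.0941.
Mean = α/β = 35.8/8.5 = 4.2118.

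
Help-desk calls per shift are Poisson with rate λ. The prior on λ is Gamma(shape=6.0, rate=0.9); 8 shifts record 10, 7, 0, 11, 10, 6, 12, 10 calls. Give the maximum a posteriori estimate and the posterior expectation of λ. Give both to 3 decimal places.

MAP = 7.978; posterior mean = 8.090

Σ counts = 66. Posterior: Gamma(shape = 6.0+66 = 72.0, rate = 0.9+8 = 8.9).
Mode = (α−1)/β = 71.0/8.9 = 7.978.
Mean = α/β = 72.0/8.9 = 8.090.
The mean is pulled above the mode by the posterior's right skew.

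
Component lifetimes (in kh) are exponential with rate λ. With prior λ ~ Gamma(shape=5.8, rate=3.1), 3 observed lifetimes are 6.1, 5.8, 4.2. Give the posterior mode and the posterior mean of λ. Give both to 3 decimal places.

Σ times = 16.1. Posterior: Gamma(shape = 5.8+3 = 8.8, rate = 3.1+16.1 = 19.2).
Mode = (α−1)/β = 7.8/19.2 = 0.406.
Mean = α/β = 8.8/19.2 = 0.458.

posterior mode = 0.406, posterior mean = 0.458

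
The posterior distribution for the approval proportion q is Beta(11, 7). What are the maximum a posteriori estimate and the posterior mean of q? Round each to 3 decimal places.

MAP = 0.625; posterior mean = 0.611

Mode = (11−1)/(11+7−2) = 10/16 = 0.625.
Mean = 11/(11+7) = 11/18 = 0.611.
The mean is pulled below the mode by the posterior's left skew.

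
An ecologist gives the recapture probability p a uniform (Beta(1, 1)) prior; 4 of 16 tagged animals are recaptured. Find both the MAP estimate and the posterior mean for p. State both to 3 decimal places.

p_MAP = 0.250, E[p|data] = 0.278

Posterior: Beta(1+4, 1+12) = Beta(5, 13).
Mode = (5−1)/(5+13−2) = 4/16 = 0.250.
With a flat prior the MAP equals the MLE, 4/16.
Mean = 5/(5+13) = 5/18 = 0.278.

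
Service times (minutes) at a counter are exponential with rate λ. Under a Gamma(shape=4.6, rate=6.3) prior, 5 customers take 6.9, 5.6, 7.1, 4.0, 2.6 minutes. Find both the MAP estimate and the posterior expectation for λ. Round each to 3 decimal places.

MAP estimate = 0.265, posterior expectation = 0.295

Σ times = 26.2. Posterior: Gamma(shape = 4.6+5 = 9.6, rate = 6.3+26.2 = 32.5).
Mode = (α−1)/β = 8.6/32.5 = 0.265.
Mean = α/β = 9.6/32.5 = 0.295.
The mean is pulled above the mode by the posterior's right skew.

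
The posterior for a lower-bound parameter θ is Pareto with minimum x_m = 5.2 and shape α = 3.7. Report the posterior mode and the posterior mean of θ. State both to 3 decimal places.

posterior mode = 5.200, posterior mean = 7.126

The Pareto density is strictly decreasing on [x_m, ∞), so the mode is x_m = 5.200.
Mean = α·x_m/(α−1) = 3.7·5.2/2.7 = 7.126.
The posterior is right-skewed, so the mean exceeds the mode.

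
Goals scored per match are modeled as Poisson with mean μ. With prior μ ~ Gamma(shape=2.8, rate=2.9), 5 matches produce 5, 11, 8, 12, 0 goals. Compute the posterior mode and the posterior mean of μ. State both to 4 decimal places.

Σ counts = 36. Posterior: Gamma(shape = 2.8+36 = 38.8, rate = 2.9+5 = 7.9).
Mode = (α−1)/β = 37.8/7.9 = 4.7848.
Mean = α/β = 38.8/7.9 = 4.9114.
The mean is pulled above the mode by the posterior's right skew.

posterior mode = 4.7848, posterior mean = 4.9114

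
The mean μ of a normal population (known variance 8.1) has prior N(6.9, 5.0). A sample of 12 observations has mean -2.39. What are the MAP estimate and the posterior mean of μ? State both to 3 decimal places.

MAP: -1.285. Posterior mean: -1.285.

Posterior for μ is Normal. Precision-weighted mean: (1/5.0·6.9 + 12/8.1·-2.39) / (1/5.0 + 12/8.1) = -1.285.
A Normal posterior is symmetric, so mode = mean.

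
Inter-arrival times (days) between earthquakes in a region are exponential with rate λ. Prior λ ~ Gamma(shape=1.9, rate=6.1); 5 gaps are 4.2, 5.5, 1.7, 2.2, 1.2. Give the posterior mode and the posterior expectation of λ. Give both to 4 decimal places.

MAP = 0.2823, posterior mean = 0.3301

Σ times = 14.8. Posterior: Gamma(shape = 1.9+5 = 6.9, rate = 6.1+14.8 = 20.9).
Mode = (α−1)/β = 5.9/20.9 = 0.2823.
Mean = α/β = 6.9/20.9 = 0.3301.
Mean > mode: the posterior has a right tail.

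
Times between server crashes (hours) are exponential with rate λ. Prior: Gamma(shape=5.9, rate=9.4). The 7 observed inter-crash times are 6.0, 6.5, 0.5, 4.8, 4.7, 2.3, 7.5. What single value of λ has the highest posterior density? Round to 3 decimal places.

0.285

Σ times = 32.3. Posterior: Gamma(shape = 5.9+7 = 12.9, rate = 9.4+32.3 = 41.7).
Mode = (α−1)/β = 11.9/41.7 = 0.285.
Mean = α/β = 12.9/41.7 = 0.309.
This is the posterior mode — the MAP estimate.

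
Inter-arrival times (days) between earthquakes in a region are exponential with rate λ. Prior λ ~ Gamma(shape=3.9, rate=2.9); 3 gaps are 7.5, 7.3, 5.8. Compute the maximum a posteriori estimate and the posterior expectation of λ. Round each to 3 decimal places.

maximum a posteriori estimate = 0.251, posterior expectation = 0.294

Σ times = 20.6. Posterior: Gamma(shape = 3.9+3 = 6.9, rate = 2.9+20.6 = 23.5).
Mode = (α−1)/β = 5.9/23.5 = 0.251.
Mean = α/β = 6.9/23.5 = 0.294.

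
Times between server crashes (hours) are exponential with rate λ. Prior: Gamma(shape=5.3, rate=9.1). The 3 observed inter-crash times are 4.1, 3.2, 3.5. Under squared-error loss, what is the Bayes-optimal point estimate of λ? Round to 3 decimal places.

0.417

Σ times = 10.8. Posterior: Gamma(shape = 5.3+3 = 8.3, rate = 9.1+10.8 = 19.9).
Mode = (α−1)/β = 7.3/19.9 = 0.367.
Mean = α/β = 8.3/19.9 = 0.417.
Squared-error loss ⇒ the optimal estimator is the posterior mean.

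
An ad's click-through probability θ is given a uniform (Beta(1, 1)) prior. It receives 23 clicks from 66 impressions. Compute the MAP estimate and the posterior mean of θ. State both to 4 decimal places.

θ_MAP = 0.3485, E[θ|data] = 0.3529

Posterior: Beta(1+23, 1+43) = Beta(24, 44).
Mode = (24−1)/(24+44−2) = 23/66 = 0.3485.
With a flat prior the MAP equals the MLE, 23/66.
Mean = 24/(24+44) = 24/68 = 0.3529.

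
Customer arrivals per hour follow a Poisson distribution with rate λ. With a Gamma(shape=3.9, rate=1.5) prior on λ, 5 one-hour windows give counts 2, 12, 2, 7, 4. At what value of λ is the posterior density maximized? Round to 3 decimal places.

Σ counts = 27. Posterior: Gamma(shape = 3.9+27 = 30.9, rate = 1.5+5 = 6.5).
Mode = (α−1)/β = 29.9/6.5 = 4.600.
Mean = α/β = 30.9/6.5 = 4.754.
This is the posterior mode — the MAP estimate.

4.600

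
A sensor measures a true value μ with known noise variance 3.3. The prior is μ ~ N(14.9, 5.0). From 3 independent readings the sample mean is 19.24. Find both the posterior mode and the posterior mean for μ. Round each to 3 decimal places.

posterior mode = 18.457, posterior mean = 18.457

Posterior for μ is Normal. Precision-weighted mean: (1/5.0·14.9 + 3/3.3·19.24) / (1/5.0 + 3/3.3) = 18.457.
A Normal posterior is symmetric, so mode = mean.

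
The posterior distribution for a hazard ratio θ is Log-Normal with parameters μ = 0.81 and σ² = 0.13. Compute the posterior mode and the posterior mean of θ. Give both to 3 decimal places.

Mode = exp(μ − σ²) = exp(0.68) = 1.974.
Mean = exp(μ + σ²/2) = exp(0.875) = 2.399.

MAP = 1.974, posterior mean = 2.399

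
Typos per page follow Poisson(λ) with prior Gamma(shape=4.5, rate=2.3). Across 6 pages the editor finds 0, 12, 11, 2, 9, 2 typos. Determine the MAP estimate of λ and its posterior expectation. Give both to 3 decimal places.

MAP estimate = 4.759, posterior expectation = 4.880

Σ counts = 36. Posterior: Gamma(shape = 4.5+36 = 40.5, rate = 2.3+6 = 8.3).
Mode = (α−1)/β = 39.5/8.3 = 4.759.
Mean = α/β = 40.5/8.3 = 4.880.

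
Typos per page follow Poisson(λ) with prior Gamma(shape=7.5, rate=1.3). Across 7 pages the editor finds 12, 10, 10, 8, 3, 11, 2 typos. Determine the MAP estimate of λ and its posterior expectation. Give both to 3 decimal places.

λ_MAP = 7.530, E[λ|data] = 7.651

Σ counts = 56. Posterior: Gamma(shape = 7.5+56 = 63.5, rate = 1.3+7 = 8.3).
Mode = (α−1)/β = 62.5/8.3 = 7.530.
Mean = α/β = 63.5/8.3 = 7.651.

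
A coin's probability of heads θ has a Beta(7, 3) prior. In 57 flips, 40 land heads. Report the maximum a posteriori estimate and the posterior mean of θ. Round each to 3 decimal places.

Posterior: Beta(7+40, 3+17) = Beta(47, 20).
Mode = (47−1)/(47+20−2) = 46/65 = 0.708.
Mean = 47/(47+20) = 47/67 = 0.701.
The posterior is left-skewed, so the mode exceeds the mean.

MAP: 0.708. Posterior mean: 0.701.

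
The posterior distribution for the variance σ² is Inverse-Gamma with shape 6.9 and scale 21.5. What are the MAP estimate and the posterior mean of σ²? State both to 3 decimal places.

Mode = β/(α+1) = 21.5/7.9 = 2.722.
Mean = β/(α−1) = 21.5/5.9 = 3.644.

σ²_MAP = 2.722, E[σ²|data] = 3.644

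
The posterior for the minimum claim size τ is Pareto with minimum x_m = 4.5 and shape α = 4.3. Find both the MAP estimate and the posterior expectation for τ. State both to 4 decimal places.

The Pareto density is strictly decreasing on [x_m, ∞), so the mode is x_m = 4.5000.
Mean = α·x_m/(α−1) = 4.3·4.5/3.3 = 5.8636.

τ_MAP = 4.5000, E[τ|data] = 5.8636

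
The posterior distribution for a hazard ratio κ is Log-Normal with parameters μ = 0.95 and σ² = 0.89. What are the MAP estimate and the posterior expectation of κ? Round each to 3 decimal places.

Mode = exp(μ − σ²) = exp(0.06) = 1.062.
Mean = exp(μ + σ²/2) = exp(1.395) = 4.035.

MAP: 1.062. Posterior mean: 4.035.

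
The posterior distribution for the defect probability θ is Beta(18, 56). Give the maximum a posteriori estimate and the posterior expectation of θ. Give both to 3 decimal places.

MAP = 0.236; posterior mean = 0.243

Mode = (18−1)/(18+56−2) = 17/72 = 0.236.
Mean = 18/(18+56) = 18/74 = 0.243.
The mean is pulled above the mode by the posterior's right skew.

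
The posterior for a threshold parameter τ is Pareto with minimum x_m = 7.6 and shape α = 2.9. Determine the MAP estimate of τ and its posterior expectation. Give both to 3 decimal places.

The Pareto density is strictly decreasing on [x_m, ∞), so the mode is x_m = 7.600.
Mean = α·x_m/(α−1) = 2.9·7.6/1.9 = 11.600.

MAP = 7.600; posterior mean = 11.600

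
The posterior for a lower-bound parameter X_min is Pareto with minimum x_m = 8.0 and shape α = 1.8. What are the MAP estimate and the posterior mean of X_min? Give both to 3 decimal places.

The Pareto density is strictly decreasing on [x_m, ∞), so the mode is x_m = 8.000.
Mean = α·x_m/(α−1) = 1.8·8.0/0.8 = 18.000.

MAP = 8.000, posterior mean = 18.000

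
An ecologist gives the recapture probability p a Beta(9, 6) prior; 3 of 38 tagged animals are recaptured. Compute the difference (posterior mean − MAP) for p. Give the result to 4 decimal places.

Posterior: Beta(9+3, 6+35) = Beta(12, 41).
Mode = (12−1)/(12+41−2) = 11/51 = 0.2157.
Mean = 12/(12+41) = 12/53 = 0.2264.
Difference = 0.2264 − 0.2157 = 0.0107.

0.0107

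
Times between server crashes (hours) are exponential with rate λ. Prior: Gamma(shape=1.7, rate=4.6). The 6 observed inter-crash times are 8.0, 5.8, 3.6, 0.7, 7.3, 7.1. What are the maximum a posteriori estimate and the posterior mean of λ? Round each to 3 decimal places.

MAP = 0.181; posterior mean = 0.208

Σ times = 32.5. Posterior: Gamma(shape = 1.7+6 = 7.7, rate = 4.6+32.5 = 37.1).
Mode = (α−1)/β = 6.7/37.1 = 0.181.
Mean = α/β = 7.7/37.1 = 0.208.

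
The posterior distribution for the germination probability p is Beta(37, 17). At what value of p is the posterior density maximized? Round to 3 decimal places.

Mode = (37−1)/(37+17−2) = 36/52 = 0.692.
Mean = 37/(37+17) = 37/54 = 0.685.
This is the posterior mode — the MAP estimate.

0.692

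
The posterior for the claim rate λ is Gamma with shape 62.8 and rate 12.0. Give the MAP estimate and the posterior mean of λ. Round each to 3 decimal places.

MAP = 5.150, posterior mean = 5.233

Mode = (α−1)/β = 61.8/12.0 = 5.150.
Mean = α/β = 62.8/12.0 = 5.233.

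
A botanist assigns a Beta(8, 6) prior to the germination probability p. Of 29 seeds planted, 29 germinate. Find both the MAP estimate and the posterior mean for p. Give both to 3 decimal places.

p_MAP = 0.878, E[p|data] = 0.860

Posterior: Beta(8+29, 6+0) = Beta(37, 6).
Mode = (37−1)/(37+6−2) = 36/41 = 0.878.
Mean = 37/(37+6) = 37/43 = 0.860.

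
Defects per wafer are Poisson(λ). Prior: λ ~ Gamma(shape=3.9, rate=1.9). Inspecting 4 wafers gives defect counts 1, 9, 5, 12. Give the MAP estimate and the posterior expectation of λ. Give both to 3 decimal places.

MAP = 5.068; posterior mean = 5.237

Σ counts = 27. Posterior: Gamma(shape = 3.9+27 = 30.9, rate = 1.9+4 = 5.9).
Mode = (α−1)/β = 29.9/5.9 = 5.068.
Mean = α/β = 30.9/5.9 = 5.237.
Right-skewed posterior ⇒ mode < mean.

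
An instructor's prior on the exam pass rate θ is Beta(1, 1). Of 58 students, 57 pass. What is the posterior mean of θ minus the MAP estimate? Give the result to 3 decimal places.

Posterior: Beta(1+57, 1+1) = Beta(58, 2).
Mode = (58−1)/(58+2−2) = 57/58 = 0.983.
With a flat prior the MAP equals the MLE, 57/58.
Mean = 58/(58+2) = 58/60 = 0.967.
Difference = 0.967 − 0.983 = -0.016.

-0.016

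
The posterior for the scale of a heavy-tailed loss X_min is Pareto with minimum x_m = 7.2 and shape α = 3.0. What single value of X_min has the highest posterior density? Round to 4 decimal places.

7.2000

The Pareto density is strictly decreasing on [x_m, ∞), so the mode is x_m = 7.2000.
Mean = α·x_m/(α−1) = 3.0·7.2/2.0 = 10.8000.
This is the posterior mode — the MAP estimate.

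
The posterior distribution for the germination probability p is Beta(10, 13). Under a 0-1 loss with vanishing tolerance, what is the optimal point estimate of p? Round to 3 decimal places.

0.429

Mode = (10−1)/(10+13−2) = 9/21 = 0.429.
Mean = 10/(10+13) = 10/23 = 0.435.
This is the posterior mode — the MAP estimate.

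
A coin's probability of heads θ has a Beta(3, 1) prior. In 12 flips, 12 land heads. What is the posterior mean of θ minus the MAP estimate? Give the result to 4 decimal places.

Posterior: Beta(3+12, 1+0) = Beta(15, 1).
Since β = 1 ≤ 1 and α > 1, the Beta density is monotone increasing on [0,1]; the mode is at 1.
Mean = 15/(15+1) = 0.9375.
Difference = 0.9375 − 1.0000 = -0.0625.

-0.0625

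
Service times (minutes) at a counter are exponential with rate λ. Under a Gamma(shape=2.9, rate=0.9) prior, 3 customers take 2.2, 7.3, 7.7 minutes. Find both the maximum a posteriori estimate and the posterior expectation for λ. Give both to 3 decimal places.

λ_MAP = 0.271, E[λ|data] = 0.326

Σ times = 17.2. Posterior: Gamma(shape = 2.9+3 = 5.9, rate = 0.9+17.2 = 18.1).
Mode = (α−1)/β = 4.9/18.1 = 0.271.
Mean = α/β = 5.9/18.1 = 0.326.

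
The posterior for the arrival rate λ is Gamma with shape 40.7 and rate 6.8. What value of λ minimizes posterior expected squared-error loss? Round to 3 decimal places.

Mode = (α−1)/β = 39.7/6.8 = 5.838.
Mean = α/β = 40.7/6.8 = 5.985.
Squared-error loss ⇒ the optimal estimator is the posterior mean.

5.985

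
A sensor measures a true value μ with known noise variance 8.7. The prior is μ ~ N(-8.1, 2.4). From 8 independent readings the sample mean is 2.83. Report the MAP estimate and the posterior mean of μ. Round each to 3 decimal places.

MAP: -0.578. Posterior mean: -0.578.

Posterior for μ is Normal. Precision-weighted mean: (1/2.4·-8.1 + 8/8.7·2.83) / (1/2.4 + 8/8.7) = -0.578.
A Normal posterior is symmetric, so mode = mean.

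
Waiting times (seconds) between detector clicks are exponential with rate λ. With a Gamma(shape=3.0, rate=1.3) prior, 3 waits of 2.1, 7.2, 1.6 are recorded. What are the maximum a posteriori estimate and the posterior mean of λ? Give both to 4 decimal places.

Σ times = 10.9. Posterior: Gamma(shape = 3.0+3 = 6.0, rate = 1.3+10.9 = 12.2).
Mode = (α−1)/β = 5.0/12.2 = 0.4098.
Mean = α/β = 6.0/12.2 = 0.4918.

MAP: 0.4098. Posterior mean: 0.4918.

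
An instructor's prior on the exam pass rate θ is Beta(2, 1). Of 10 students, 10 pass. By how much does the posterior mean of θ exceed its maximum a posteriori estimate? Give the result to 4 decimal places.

-0.0769

Posterior: Beta(2+10, 1+0) = Beta(12, 1).
Since β = 1 ≤ 1 and α > 1, the Beta density is monotone increasing on [0,1]; the mode is at 1.
Mean = 12/(12+1) = 0.9231.
Difference = 0.9231 − 1.0000 = -0.0769.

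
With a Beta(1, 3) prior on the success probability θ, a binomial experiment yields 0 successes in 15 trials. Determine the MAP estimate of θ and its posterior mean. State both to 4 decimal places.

MAP = 0.0000, posterior mean = 0.0526

Posterior: Beta(1+0, 3+15) = Beta(1, 18).
Since α = 1 ≤ 1 and β > 1, the Beta density is monotone decreasing on [0,1]; the mode is at 0.
Mean = 1/(1+18) = 0.0526.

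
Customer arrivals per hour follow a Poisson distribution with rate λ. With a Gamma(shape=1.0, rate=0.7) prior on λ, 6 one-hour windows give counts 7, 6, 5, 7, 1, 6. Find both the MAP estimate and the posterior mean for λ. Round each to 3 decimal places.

Σ counts = 32. Posterior: Gamma(shape = 1.0+32 = 33.0, rate = 0.7+6 = 6.7).
Mode = (α−1)/β = 32.0/6.7 = 4.776.
Mean = α/β = 33.0/6.7 = 4.925.
The mean is pulled above the mode by the posterior's right skew.

MAP = 4.776, posterior mean = 4.925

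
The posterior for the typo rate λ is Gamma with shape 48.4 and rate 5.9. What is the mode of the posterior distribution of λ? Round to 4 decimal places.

Mode = (α−1)/β = 47.4/5.9 = 8.0339.
Mean = α/β = 48.4/5.9 = 8.2034.
This is the posterior mode — the MAP estimate.

8.0339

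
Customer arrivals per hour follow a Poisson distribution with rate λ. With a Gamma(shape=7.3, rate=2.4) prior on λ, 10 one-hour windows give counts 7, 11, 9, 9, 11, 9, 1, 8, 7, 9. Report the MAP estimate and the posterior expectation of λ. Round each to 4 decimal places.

MAP estimate = 7.0403, posterior expectation = 7.1210

Σ counts = 81. Posterior: Gamma(shape = 7.3+81 = 88.3, rate = 2.4+10 = 12.4).
Mode = (α−1)/β = 87.3/12.4 = 7.0403.
Mean = α/β = 88.3/12.4 = 7.1210.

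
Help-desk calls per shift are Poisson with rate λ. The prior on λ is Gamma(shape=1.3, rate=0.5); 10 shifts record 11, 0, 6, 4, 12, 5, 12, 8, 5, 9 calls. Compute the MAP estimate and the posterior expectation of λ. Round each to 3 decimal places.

Σ counts = 72. Posterior: Gamma(shape = 1.3+72 = 73.3, rate = 0.5+10 = 10.5).
Mode = (α−1)/β = 72.3/10.5 = 6.886.
Mean = α/β = 73.3/10.5 = 6.981.

MAP = 6.886, posterior mean = 6.981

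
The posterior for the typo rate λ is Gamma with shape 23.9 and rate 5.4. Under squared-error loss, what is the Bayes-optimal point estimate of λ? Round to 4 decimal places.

4.4259

Mode = (α−1)/β = 22.9/5.4 = 4.2407.
Mean = α/β = 23.9/5.4 = 4.4259.
Squared-error loss ⇒ the optimal estimator is the posterior mean.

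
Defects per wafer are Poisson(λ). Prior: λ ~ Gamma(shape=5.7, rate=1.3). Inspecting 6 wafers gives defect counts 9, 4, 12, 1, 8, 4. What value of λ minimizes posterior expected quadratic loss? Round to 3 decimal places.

Σ counts = 38. Posterior: Gamma(shape = 5.7+38 = 43.7, rate = 1.3+6 = 7.3).
Mode = (α−1)/β = 42.7/7.3 = 5.849.
Mean = α/β = 43.7/7.3 = 5.986.
Quadratic loss ⇒ the optimal estimator is the posterior mean.

5.986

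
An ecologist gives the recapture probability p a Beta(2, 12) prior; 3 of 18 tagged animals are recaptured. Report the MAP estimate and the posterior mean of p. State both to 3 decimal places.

MAP estimate = 0.133, posterior mean = 0.156

Posterior: Beta(2+3, 12+15) = Beta(5, 27).
Mode = (5−1)/(5+27−2) = 4/30 = 0.133.
Mean = 5/(5+27) = 5/32 = 0.156.
Right-skewed posterior ⇒ mode < mean.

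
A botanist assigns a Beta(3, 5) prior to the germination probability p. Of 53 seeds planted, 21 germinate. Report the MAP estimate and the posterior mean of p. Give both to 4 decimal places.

MAP = 0.3898, posterior mean = 0.3934

Posterior: Beta(3+21, 5+32) = Beta(24, 37).
Mode = (24−1)/(24+37−2) = 23/59 = 0.3898.
Mean = 24/(24+37) = 24/61 = 0.3934.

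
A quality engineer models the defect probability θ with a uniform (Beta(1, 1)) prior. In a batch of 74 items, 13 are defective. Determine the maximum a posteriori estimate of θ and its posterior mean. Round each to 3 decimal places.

Posterior: Beta(1+13, 1+61) = Beta(14, 62).
Mode = (14−1)/(14+62−2) = 13/74 = 0.176.
With a flat prior the MAP equals the MLE, 13/74.
Mean = 14/(14+62) = 14/76 = 0.184.

MAP = 0.176, posterior mean = 0.184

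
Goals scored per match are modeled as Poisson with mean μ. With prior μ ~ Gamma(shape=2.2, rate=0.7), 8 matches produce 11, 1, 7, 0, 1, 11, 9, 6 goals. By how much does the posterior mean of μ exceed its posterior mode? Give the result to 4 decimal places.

0.1149

Σ counts = 46. Posterior: Gamma(shape = 2.2+46 = 48.2, rate = 0.7+8 = 8.7).
Mode = (α−1)/β = 47.2/8.7 = 5.4253.
Mean = α/β = 48.2/8.7 = 5.5402.
Difference = 5.5402 − 5.4253 = 0.1149.
The posterior is right-skewed, so the mean exceeds the mode.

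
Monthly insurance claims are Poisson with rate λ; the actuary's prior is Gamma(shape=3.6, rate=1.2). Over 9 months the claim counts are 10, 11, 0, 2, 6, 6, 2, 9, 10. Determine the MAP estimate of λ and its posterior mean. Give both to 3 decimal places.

Σ counts = 56. Posterior: Gamma(shape = 3.6+56 = 59.6, rate = 1.2+9 = 10.2).
Mode = (α−1)/β = 58.6/10.2 = 5.745.
Mean = α/β = 59.6/10.2 = 5.843.
The posterior is right-skewed, so the mean exceeds the mode.

MAP estimate = 5.745, posterior mean = 5.843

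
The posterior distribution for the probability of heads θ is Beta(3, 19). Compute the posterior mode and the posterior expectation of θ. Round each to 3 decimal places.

Mode = (3−1)/(3+19−2) = 2/20 = 0.100.
Mean = 3/(3+19) = 3/22 = 0.136.
The mean is pulled above the mode by the posterior's right skew.

θ_MAP = 0.100, E[θ|data] = 0.136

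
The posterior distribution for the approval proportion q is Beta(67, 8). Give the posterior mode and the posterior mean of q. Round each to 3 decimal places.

Mode = (67−1)/(67+8−2) = 66/73 = 0.904.
Mean = 67/(67+8) = 67/75 = 0.893.

q_MAP = 0.904, E[q|data] = 0.893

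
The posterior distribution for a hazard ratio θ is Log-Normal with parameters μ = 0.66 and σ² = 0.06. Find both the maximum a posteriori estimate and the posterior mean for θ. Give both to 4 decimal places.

Mode = exp(μ − σ²) = exp(0.60) = 1.8221.
Mean = exp(μ + σ²/2) = exp(0.690) = 1.9937.
The mean is pulled above the mode by the posterior's right skew.

MAP: 1.8221. Posterior mean: 1.9937.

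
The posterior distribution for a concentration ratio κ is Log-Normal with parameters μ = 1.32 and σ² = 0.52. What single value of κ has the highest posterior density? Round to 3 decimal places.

2.226

Mode = exp(μ − σ²) = exp(0.80) = 2.226.
Mean = exp(μ + σ²/2) = exp(1.580) = 4.855.
This is the posterior mode — the MAP estimate.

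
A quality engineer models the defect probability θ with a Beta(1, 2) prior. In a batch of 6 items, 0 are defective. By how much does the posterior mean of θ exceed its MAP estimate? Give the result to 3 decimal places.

Posterior: Beta(1+0, 2+6) = Beta(1, 8).
Since α = 1 ≤ 1 and β > 1, the Beta density is monotone decreasing on [0,1]; the mode is at 0.
Mean = 1/(1+8) = 0.111.
Difference = 0.111 − 0.000 = 0.111.
Right-skewed posterior ⇒ mode < mean.

0.111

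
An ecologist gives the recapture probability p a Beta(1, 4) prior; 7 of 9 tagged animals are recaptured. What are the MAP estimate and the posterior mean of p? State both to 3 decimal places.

p_MAP = 0.583, E[p|data] = 0.571

Posterior: Beta(1+7, 4+2) = Beta(8, 6).
Mode = (8−1)/(8+6−2) = 7/12 = 0.583.
Mean = 8/(8+6) = 8/14 = 0.571.
The posterior is left-skewed, so the mode exceeds the mean.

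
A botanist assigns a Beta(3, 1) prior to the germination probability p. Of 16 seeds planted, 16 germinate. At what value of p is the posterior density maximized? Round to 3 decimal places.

Posterior: Beta(3+16, 1+0) = Beta(19, 1).
Since β = 1 ≤ 1 and α > 1, the Beta density is monotone increasing on [0,1]; the mode is at 1.
Mean = 19/(19+1) = 0.950.
This is the posterior mode — the MAP estimate.

1.000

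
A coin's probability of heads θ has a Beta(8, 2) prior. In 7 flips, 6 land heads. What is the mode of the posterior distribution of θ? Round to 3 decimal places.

Posterior: Beta(8+6, 2+1) = Beta(14, 3).
Mode = (14−1)/(14+3−2) = 13/15 = 0.867.
Mean = 14/(14+3) = 14/17 = 0.824.
This is the posterior mode — the MAP estimate.

0.867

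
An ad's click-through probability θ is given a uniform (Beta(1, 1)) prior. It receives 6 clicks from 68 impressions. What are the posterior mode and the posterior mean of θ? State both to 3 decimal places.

Posterior: Beta(1+6, 1+62) = Beta(7, 63).
Mode = (7−1)/(7+63−2) = 6/68 = 0.088.
With a flat prior the MAP equals the MLE, 6/68.
Mean = 7/(7+63) = 7/70 = 0.100.

MAP: 0.088. Posterior mean: 0.100.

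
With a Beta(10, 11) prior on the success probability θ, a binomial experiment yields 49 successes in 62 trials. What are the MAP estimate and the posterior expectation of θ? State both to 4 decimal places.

θ_MAP = 0.7160, E[θ|data] = 0.7108

Posterior: Beta(10+49, 11+13) = Beta(59, 24).
Mode = (59−1)/(59+24−2) = 58/81 = 0.7160.
Mean = 59/(59+24) = 59/83 = 0.7108.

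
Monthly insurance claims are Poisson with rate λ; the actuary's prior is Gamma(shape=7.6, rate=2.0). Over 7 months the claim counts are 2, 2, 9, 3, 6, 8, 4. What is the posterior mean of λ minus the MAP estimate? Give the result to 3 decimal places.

Σ counts = 34. Posterior: Gamma(shape = 7.6+34 = 41.6, rate = 2.0+7 = 9.0).
Mode = (α−1)/β = 40.6/9.0 = 4.511.
Mean = α/β = 41.6/9.0 = 4.622.
Difference = 4.622 − 4.511 = 0.111.

0.111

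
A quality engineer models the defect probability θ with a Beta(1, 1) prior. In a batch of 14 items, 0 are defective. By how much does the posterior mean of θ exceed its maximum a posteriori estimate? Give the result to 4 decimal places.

Posterior: Beta(1+0, 1+14) = Beta(1, 15).
Since α = 1 ≤ 1 and β > 1, the Beta density is monotone decreasing on [0,1]; the mode is at 0.
Mean = 1/(1+15) = 0.0625.
Difference = 0.0625 − 0.0000 = 0.0625.

0.0625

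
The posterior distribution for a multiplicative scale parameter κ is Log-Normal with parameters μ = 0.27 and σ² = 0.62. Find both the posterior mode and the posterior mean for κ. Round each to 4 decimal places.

MAP = 0.7047, posterior mean = 1.7860

Mode = exp(μ − σ²) = exp(-0.35) = 0.7047.
Mean = exp(μ + σ²/2) = exp(0.580) = 1.7860.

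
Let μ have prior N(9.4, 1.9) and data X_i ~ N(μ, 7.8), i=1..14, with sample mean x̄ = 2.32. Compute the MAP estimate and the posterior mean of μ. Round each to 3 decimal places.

Posterior for μ is Normal. Precision-weighted mean: (1/1.9·9.4 + 14/7.8·2.32) / (1/1.9 + 14/7.8) = 3.925.
A Normal posterior is symmetric, so mode = mean.

MAP: 3.925. Posterior mean: 3.925.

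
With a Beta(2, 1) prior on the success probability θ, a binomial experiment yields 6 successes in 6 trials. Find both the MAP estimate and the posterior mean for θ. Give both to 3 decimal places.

MAP = 1.000, posterior mean = 0.889

Posterior: Beta(2+6, 1+0) = Beta(8, 1).
Since β = 1 ≤ 1 and α > 1, the Beta density is monotone increasing on [0,1]; the mode is at 1.
Mean = 8/(8+1) = 0.889.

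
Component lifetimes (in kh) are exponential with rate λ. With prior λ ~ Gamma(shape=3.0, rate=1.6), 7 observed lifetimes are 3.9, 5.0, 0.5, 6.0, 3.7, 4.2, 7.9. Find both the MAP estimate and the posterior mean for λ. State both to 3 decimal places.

Σ times = 31.2. Posterior: Gamma(shape = 3.0+7 = 10.0, rate = 1.6+31.2 = 32.8).
Mode = (α−1)/β = 9.0/32.8 = 0.274.
Mean = α/β = 10.0/32.8 = 0.305.

λ_MAP = 0.274, E[λ|data] = 0.305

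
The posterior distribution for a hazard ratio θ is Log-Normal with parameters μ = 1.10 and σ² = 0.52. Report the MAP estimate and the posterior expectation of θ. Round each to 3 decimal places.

MAP = 1.786; posterior mean = 3.896

Mode = exp(μ − σ²) = exp(0.58) = 1.786.
Mean = exp(μ + σ²/2) = exp(1.360) = 3.896.
Mean > mode: the posterior has a right tail.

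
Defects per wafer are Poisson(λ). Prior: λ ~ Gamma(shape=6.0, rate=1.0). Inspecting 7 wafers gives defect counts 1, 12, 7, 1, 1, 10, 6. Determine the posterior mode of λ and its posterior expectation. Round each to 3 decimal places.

Σ counts = 38. Posterior: Gamma(shape = 6.0+38 = 44.0, rate = 1.0+7 = 8.0).
Mode = (α−1)/β = 43.0/8.0 = 5.375.
Mean = α/β = 44.0/8.0 = 5.500.

MAP = 5.375; posterior mean = 5.500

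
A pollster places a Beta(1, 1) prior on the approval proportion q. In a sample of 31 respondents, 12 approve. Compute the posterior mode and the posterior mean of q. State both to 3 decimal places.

Posterior: Beta(1+12, 1+19) = Beta(13, 20).
Mode = (13−1)/(13+20−2) = 12/31 = 0.387.
With a flat prior the MAP equals the MLE, 12/31.
Mean = 13/(13+20) = 13/33 = 0.394.

q_MAP = 0.387, E[q|data] = 0.394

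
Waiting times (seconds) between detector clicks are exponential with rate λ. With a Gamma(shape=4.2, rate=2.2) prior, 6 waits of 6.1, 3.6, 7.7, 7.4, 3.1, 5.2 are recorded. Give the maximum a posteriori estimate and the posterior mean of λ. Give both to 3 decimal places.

MAP = 0.261; posterior mean = 0.289

Σ times = 33.1. Posterior: Gamma(shape = 4.2+6 = 10.2, rate = 2.2+33.1 = 35.3).
Mode = (α−1)/β = 9.2/35.3 = 0.261.
Mean = α/β = 10.2/35.3 = 0.289.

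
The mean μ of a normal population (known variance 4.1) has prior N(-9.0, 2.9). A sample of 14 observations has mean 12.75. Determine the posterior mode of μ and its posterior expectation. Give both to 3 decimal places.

Posterior for μ is Normal. Precision-weighted mean: (1/2.9·-9.0 + 14/4.1·12.75) / (1/2.9 + 14/4.1) = 10.755.
A Normal posterior is symmetric, so mode = mean.

posterior mode = 10.755, posterior expectation = 10.755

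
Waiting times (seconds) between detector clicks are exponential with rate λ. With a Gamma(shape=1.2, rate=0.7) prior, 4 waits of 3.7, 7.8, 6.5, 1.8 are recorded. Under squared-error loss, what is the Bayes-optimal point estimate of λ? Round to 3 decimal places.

Σ times = 19.8. Posterior: Gamma(shape = 1.2+4 = 5.2, rate = 0.7+19.8 = 20.5).
Mode = (α−1)/β = 4.2/20.5 = 0.205.
Mean = α/β = 5.2/20.5 = 0.254.
Squared-error loss ⇒ the optimal estimator is the posterior mean.

0.254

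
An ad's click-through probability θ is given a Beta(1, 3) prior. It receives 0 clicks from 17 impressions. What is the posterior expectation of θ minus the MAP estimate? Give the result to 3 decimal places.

0.048

Posterior: Beta(1+0, 3+17) = Beta(1, 20).
Since α = 1 ≤ 1 and β > 1, the Beta density is monotone decreasing on [0,1]; the mode is at 0.
Mean = 1/(1+20) = 0.048.
Difference = 0.048 − 0.000 = 0.048.
The posterior is right-skewed, so the mean exceeds the mode.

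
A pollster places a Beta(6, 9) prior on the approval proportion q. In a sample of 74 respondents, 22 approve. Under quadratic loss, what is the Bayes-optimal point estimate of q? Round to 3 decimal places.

0.315

Posterior: Beta(6+22, 9+52) = Beta(28, 61).
Mode = (28−1)/(28+61−2) = 27/87 = 0.310.
Mean = 28/(28+61) = 28/89 = 0.315.
Quadratic loss ⇒ the optimal estimator is the posterior mean.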